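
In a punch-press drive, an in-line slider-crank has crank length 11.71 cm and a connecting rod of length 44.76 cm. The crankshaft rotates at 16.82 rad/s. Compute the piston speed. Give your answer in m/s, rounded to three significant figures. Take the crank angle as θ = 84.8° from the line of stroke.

ω = 16.82 rad/s
For an in-line slider-crank, x = r cosθ + √(L² − r² sin²θ), so v = −rω sinθ·[1 + r cosθ/√(L² − r² sin²θ)].
With r = 0.1171 m, L = 0.4476 m, θ = 84.8°: √(L² − r² sin²θ) = 0.43214 m.
v = −0.1171·16.82·0.99588·[1 + 0.1171·0.09063/0.43214] = -2.0097 m/s.
|v| = 2.0097 m/s.

2.01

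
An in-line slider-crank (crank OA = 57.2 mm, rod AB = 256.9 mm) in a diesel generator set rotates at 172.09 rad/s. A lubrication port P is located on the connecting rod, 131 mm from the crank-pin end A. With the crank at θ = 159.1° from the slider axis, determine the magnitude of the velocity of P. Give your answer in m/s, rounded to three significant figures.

5.49

ω = 172.1 rad/s.  Crank-pin speed |V_A| = rω = 9.8435 m/s, perpendicular to OA.
Rod angle: sinφ = −(r/L) sinθ ⇒ φ = -4.556°; ω_rod = −rω cosθ/√(L²−r²sin²θ) = +35.909 rad/s.
V_P = V_A + ω_rod × AP, with AP = 0.131 m along the rod.
Components: V_Px = −rω sinθ − a·ω_rod·sinφ = -3.1379 m/s;  V_Py = rω cosθ + a·ω_rod·cosφ = -4.5067 m/s.
|V_P| = √(V_Px² + V_Py²) = 5.4915 m/s.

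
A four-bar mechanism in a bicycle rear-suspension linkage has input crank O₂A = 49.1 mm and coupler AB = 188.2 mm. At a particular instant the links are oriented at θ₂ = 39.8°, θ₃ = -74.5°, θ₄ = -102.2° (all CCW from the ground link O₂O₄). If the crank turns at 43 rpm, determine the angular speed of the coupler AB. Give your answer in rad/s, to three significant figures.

ω₂ = 4.503 rad/s (from 43 rpm).
Differentiating the loop-closure r₂e^{iθ₂}+r₃e^{iθ₃}=r₁+r₄e^{iθ₄} gives r₂ω₂e^{iθ₂}+r₃ω₃e^{iθ₃}=r₄ω₄e^{iθ₄}.
Eliminating the other unknown: ω₃ = r₂ω₂ sin(θ₄−θ₂) / [r₃ sin(θ₃−θ₄)].
Numerator sine = -0.61566; denominator sine = +0.46484.
Result = 0.0491·4.503·(-0.61566) / (0.1882·(+0.46484)) = -1.5559 rad/s; magnitude 1.5559 rad/s.

1.56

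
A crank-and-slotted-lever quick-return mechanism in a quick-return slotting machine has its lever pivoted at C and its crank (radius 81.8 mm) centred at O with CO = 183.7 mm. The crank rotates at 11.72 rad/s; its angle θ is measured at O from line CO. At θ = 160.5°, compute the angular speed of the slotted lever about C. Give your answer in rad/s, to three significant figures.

ω = 11.72 rad/s
Crank pin A relative to C: A = (d + r cosθ, r sinθ); lever angle φ = atan2(r sinθ, d + r cosθ).
Differentiating tanφ: φ̇ = rω(d cosθ + r)/(d² + r² + 2dr cosθ).
d² + r² + 2dr cosθ = |CA|² = 0.0121074 m²;  d cosθ + r = -0.091363 m.
|ω_lever| = |0.0818·11.72·-0.091363| / 0.0121074 = 7.2344 rad/s.

7.23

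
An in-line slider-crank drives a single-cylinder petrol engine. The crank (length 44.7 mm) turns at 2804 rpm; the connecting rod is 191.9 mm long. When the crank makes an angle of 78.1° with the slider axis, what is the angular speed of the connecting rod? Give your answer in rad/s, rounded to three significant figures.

ω = 293.6 rad/s (converted from 2804 rpm).
The rod makes angle φ with the slider axis where L sinφ = r sinθ; differentiating, L cosφ·φ̇ = r ω cosθ.
L cosφ = √(L² − r² sin²θ) = 0.18685 m.
|ω_rod| = r ω |cosθ| / √(L² − r² sin²θ) = 0.0447·293.6·0.20620/0.18685 = 14.485 rad/s.

14.5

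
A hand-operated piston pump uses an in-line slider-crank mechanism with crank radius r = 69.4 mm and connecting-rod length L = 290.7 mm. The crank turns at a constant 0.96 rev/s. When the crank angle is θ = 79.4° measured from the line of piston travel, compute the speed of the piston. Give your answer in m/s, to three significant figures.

0.430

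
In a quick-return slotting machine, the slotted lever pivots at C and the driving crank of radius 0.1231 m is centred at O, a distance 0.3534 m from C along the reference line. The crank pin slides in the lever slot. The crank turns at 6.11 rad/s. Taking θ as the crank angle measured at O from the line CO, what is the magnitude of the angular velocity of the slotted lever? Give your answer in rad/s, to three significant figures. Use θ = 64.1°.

1.17

ω = 6.11 rad/s
Crank pin A relative to C: A = (d + r cosθ, r sinθ); lever angle φ = atan2(r sinθ, d + r cosθ).
Differentiating tanφ: φ̇ = rω(d cosθ + r)/(d² + r² + 2dr cosθ).
d² + r² + 2dr cosθ = |CA|² = 0.17805 m²;  d cosθ + r = +0.27747 m.
|ω_lever| = |0.1231·6.11·+0.27747| / 0.17805 = 1.1721 rad/s.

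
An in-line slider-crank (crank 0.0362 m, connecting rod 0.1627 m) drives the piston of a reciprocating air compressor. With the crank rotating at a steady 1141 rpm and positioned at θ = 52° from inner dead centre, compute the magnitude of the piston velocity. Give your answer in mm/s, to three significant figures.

ω = 2π·1141/60 = 119.5 rad/s
For an in-line slider-crank, x = r cosθ + √(L² − r² sin²θ), so v = −rω sinθ·[1 + r cosθ/√(L² − r² sin²θ)].
With r = 0.0362 m, L = 0.1627 m, θ = 52°: √(L² − r² sin²θ) = 0.16018 m.
v = −0.0362·119.5·0.78801·[1 + 0.0362·0.61566/0.16018] = -3.8827 m/s.
|v| = 3.8827 m/s = 3882.7 mm/s.

3880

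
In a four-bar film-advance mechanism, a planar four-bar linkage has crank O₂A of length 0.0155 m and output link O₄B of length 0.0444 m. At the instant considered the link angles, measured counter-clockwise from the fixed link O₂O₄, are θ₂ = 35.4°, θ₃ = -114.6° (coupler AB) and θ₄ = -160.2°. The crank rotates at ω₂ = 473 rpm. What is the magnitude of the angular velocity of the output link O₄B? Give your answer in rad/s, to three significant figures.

12.1

ω₂ = 49.53 rad/s (from 473 rpm).
Differentiating the loop-closure r₂e^{iθ₂}+r₃e^{iθ₃}=r₁+r₄e^{iθ₄} gives r₂ω₂e^{iθ₂}+r₃ω₃e^{iθ₃}=r₄ω₄e^{iθ₄}.
Eliminating the other unknown: ω₄ = r₂ω₂ sin(θ₂−θ₃) / [r₄ sin(θ₄−θ₃)].
Numerator sine = +0.50000; denominator sine = -0.71447.
Result = 0.0155·49.53·(+0.50000) / (0.0444·(-0.71447)) = -12.101 rad/s; magnitude 12.101 rad/s.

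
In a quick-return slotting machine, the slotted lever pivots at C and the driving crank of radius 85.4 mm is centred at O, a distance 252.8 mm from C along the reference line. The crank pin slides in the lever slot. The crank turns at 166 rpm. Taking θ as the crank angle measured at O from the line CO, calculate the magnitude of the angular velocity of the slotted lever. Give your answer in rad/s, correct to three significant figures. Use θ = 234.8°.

ω = 17.38 rad/s (from 166 rpm).
Crank pin A relative to C: A = (d + r cosθ, r sinθ); lever angle φ = atan2(r sinθ, d + r cosθ).
Differentiating tanφ: φ̇ = rω(d cosθ + r)/(d² + r² + 2dr cosθ).
d² + r² + 2dr cosθ = |CA|² = 0.0463117 m²;  d cosθ + r = -0.060322 m.
|ω_lever| = |0.0854·17.38·-0.060322| / 0.0463117 = 1.9337 rad/s.

1.93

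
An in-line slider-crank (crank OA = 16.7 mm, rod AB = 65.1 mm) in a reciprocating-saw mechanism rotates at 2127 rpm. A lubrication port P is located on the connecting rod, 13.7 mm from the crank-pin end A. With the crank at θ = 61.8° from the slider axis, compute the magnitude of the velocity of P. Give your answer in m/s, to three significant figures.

3.64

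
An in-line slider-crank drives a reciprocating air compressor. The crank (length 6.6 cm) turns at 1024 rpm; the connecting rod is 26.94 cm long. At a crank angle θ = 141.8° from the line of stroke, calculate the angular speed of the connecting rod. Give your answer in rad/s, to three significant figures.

20.9

ω = 107.2 rad/s (converted from 1024 rpm).
The rod makes angle φ with the slider axis where L sinφ = r sinθ; differentiating, L cosφ·φ̇ = r ω cosθ.
L cosφ = √(L² − r² sin²θ) = 0.26629 m.
|ω_rod| = r ω |cosθ| / √(L² − r² sin²θ) = 0.066·107.2·0.78586/0.26629 = 20.886 rad/s.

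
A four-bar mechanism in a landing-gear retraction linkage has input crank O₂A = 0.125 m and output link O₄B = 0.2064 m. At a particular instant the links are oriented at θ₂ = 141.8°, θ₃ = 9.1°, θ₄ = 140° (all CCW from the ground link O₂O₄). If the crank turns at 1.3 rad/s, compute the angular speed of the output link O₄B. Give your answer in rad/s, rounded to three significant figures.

0.765

ω₂ = 1.3 rad/s
Differentiating the loop-closure r₂e^{iθ₂}+r₃e^{iθ₃}=r₁+r₄e^{iθ₄} gives r₂ω₂e^{iθ₂}+r₃ω₃e^{iθ₃}=r₄ω₄e^{iθ₄}.
Eliminating the other unknown: ω₄ = r₂ω₂ sin(θ₂−θ₃) / [r₄ sin(θ₄−θ₃)].
Numerator sine = +0.73491; denominator sine = +0.75585.
Result = 0.125·1.3·(+0.73491) / (0.2064·(+0.75585)) = +0.7655 rad/s; magnitude 0.7655 rad/s.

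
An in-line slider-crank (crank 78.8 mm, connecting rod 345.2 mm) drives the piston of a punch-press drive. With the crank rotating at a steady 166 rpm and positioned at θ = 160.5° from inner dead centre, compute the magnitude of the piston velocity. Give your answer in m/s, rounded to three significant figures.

0.359

ω = 2π·166/60 = 17.38 rad/s
For an in-line slider-crank, x = r cosθ + √(L² − r² sin²θ), so v = −rω sinθ·[1 + r cosθ/√(L² − r² sin²θ)].
With r = 0.0788 m, L = 0.3452 m, θ = 160.5°: √(L² − r² sin²θ) = 0.3442 m.
v = −0.0788·17.38·0.33381·[1 + 0.0788·-0.94264/0.3442] = -0.35858 m/s.
|v| = 0.35858 m/s.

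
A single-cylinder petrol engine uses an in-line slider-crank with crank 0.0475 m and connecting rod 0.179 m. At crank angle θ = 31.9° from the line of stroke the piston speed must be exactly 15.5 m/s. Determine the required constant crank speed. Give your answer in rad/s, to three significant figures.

503

For an in-line slider-crank, |v_piston| = rω|sinθ|·[1 + r cosθ/√(L² − r² sin²θ)].
With r = 0.0475 m, L = 0.179 m, θ = 31.9°: the bracketed kinematic factor |dx/dθ| = 0.030812 m.
ω = v/|dx/dθ| = 15.5/0.030812 = 503.05 rad/s.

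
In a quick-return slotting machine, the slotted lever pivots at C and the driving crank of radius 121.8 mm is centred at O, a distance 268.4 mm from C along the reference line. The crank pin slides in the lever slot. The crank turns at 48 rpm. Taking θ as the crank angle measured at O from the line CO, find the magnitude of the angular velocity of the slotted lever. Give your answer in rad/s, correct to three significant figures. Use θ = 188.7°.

ω = 5.027 rad/s (from 48 rpm).
Crank pin A relative to C: A = (d + r cosθ, r sinθ); lever angle φ = atan2(r sinθ, d + r cosθ).
Differentiating tanφ: φ̇ = rω(d cosθ + r)/(d² + r² + 2dr cosθ).
d² + r² + 2dr cosθ = |CA|² = 0.0222439 m²;  d cosθ + r = -0.14351 m.
|ω_lever| = |0.1218·5.027·-0.14351| / 0.0222439 = 3.95 rad/s.

3.95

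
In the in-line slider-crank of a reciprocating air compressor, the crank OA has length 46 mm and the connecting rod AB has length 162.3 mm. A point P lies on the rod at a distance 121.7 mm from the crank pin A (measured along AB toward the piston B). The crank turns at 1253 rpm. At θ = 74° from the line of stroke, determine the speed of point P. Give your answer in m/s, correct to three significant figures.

6.17

ω = 131.2 rad/s.  Crank-pin speed |V_A| = rω = 6.0358 m/s, perpendicular to OA.
Rod angle: sinφ = −(r/L) sinθ ⇒ φ = -15.810°; ω_rod = −rω cosθ/√(L²−r²sin²θ) = -10.654 rad/s.
V_P = V_A + ω_rod × AP, with AP = 0.1217 m along the rod.
Components: V_Px = −rω sinθ − a·ω_rod·sinφ = -6.1553 m/s;  V_Py = rω cosθ + a·ω_rod·cosφ = +0.41618 m/s.
|V_P| = √(V_Px² + V_Py²) = 6.1693 m/s.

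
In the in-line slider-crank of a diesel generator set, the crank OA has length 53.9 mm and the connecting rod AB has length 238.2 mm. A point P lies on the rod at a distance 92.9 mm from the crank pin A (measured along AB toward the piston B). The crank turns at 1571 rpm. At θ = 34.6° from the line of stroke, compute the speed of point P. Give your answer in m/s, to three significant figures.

7.00

ω = 164.5 rad/s.  Crank-pin speed |V_A| = rω = 8.8673 m/s, perpendicular to OA.
Rod angle: sinφ = −(r/L) sinθ ⇒ φ = -7.382°; ω_rod = −rω cosθ/√(L²−r²sin²θ) = -30.899 rad/s.
V_P = V_A + ω_rod × AP, with AP = 0.0929 m along the rod.
Components: V_Px = −rω sinθ − a·ω_rod·sinφ = -5.4041 m/s;  V_Py = rω cosθ + a·ω_rod·cosφ = +4.4523 m/s.
|V_P| = √(V_Px² + V_Py²) = 7.002 m/s.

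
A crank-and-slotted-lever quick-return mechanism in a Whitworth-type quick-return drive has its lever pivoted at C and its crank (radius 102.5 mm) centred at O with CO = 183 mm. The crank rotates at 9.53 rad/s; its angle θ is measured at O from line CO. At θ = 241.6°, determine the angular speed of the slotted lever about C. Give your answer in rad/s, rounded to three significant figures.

0.577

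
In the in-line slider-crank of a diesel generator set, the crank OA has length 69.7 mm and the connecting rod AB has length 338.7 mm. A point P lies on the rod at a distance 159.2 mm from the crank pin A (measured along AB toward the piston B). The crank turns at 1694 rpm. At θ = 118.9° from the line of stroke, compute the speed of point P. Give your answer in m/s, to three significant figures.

ω = 177.4 rad/s.  Crank-pin speed |V_A| = rω = 12.364 m/s, perpendicular to OA.
Rod angle: sinφ = −(r/L) sinθ ⇒ φ = -10.379°; ω_rod = −rω cosθ/√(L²−r²sin²θ) = +17.936 rad/s.
V_P = V_A + ω_rod × AP, with AP = 0.1592 m along the rod.
Components: V_Px = −rω sinθ − a·ω_rod·sinφ = -10.31 m/s;  V_Py = rω cosθ + a·ω_rod·cosφ = -3.1668 m/s.
|V_P| = √(V_Px² + V_Py²) = 10.786 m/s.

10.8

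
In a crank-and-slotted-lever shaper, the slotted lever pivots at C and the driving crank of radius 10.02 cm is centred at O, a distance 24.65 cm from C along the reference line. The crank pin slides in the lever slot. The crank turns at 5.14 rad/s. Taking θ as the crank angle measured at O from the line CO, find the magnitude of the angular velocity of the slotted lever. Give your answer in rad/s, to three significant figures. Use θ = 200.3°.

2.76

ω = 5.14 rad/s
Crank pin A relative to C: A = (d + r cosθ, r sinθ); lever angle φ = atan2(r sinθ, d + r cosθ).
Differentiating tanφ: φ̇ = rω(d cosθ + r)/(d² + r² + 2dr cosθ).
d² + r² + 2dr cosθ = |CA|² = 0.0244719 m²;  d cosθ + r = -0.13099 m.
|ω_lever| = |0.1002·5.14·-0.13099| / 0.0244719 = 2.7568 rad/s.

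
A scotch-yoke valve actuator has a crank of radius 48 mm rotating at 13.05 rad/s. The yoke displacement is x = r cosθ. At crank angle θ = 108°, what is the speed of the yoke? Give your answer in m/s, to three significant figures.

0.596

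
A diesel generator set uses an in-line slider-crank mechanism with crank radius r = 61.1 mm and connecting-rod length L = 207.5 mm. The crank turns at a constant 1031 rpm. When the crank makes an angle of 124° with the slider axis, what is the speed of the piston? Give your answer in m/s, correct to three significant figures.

4.54

ω = 2π·1031/60 = 108 rad/s
For an in-line slider-crank, x = r cosθ + √(L² − r² sin²θ), so v = −rω sinθ·[1 + r cosθ/√(L² − r² sin²θ)].
With r = 0.0611 m, L = 0.2075 m, θ = 124°: √(L² − r² sin²θ) = 0.20122 m.
v = −0.0611·108·0.82904·[1 + 0.0611·-0.55919/0.20122] = -4.5403 m/s.
|v| = 4.5403 m/s.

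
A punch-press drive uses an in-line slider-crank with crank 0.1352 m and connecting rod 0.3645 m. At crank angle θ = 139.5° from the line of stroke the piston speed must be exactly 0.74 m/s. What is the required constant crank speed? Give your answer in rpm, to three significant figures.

113

For an in-line slider-crank, |v_piston| = rω|sinθ|·[1 + r cosθ/√(L² − r² sin²θ)].
With r = 0.1352 m, L = 0.3645 m, θ = 139.5°: the bracketed kinematic factor |dx/dθ| = 0.062289 m.
ω = v/|dx/dθ| = 0.74/0.062289 = 11.88 rad/s.
N = 60ω/(2π) = 113.45 rpm.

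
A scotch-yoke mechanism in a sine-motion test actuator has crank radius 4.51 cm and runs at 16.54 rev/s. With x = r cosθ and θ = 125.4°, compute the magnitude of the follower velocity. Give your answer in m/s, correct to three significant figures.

ω = 103.9 rad/s (from 16.54 rev/s).
x = r cosθ ⇒ ẋ = −rω sinθ.
|v| = rω|sinθ| = 0.0451·103.9·|sin 125.4°| = 3.8205 m/s.

3.82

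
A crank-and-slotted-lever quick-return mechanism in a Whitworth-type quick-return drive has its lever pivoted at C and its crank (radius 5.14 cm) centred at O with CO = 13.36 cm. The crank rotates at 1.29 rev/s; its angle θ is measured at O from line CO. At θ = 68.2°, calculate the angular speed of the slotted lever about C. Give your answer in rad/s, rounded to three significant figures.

1.64

ω = 8.105 rad/s (from 1.29 rev/s).
Crank pin A relative to C: A = (d + r cosθ, r sinθ); lever angle φ = atan2(r sinθ, d + r cosθ).
Differentiating tanφ: φ̇ = rω(d cosθ + r)/(d² + r² + 2dr cosθ).
d² + r² + 2dr cosθ = |CA|² = 0.0255913 m²;  d cosθ + r = +0.10101 m.
|ω_lever| = |0.0514·8.105·+0.10101| / 0.0255913 = 1.6445 rad/s.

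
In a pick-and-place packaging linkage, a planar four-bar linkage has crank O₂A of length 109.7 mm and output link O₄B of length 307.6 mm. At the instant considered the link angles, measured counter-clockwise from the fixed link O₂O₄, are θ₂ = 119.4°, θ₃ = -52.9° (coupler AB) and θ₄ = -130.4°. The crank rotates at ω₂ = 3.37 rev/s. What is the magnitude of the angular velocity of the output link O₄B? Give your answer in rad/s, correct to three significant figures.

1.04

ω₂ = 21.17 rad/s (from 3.37 rev/s).
Differentiating the loop-closure r₂e^{iθ₂}+r₃e^{iθ₃}=r₁+r₄e^{iθ₄} gives r₂ω₂e^{iθ₂}+r₃ω₃e^{iθ₃}=r₄ω₄e^{iθ₄}.
Eliminating the other unknown: ω₄ = r₂ω₂ sin(θ₂−θ₃) / [r₄ sin(θ₄−θ₃)].
Numerator sine = +0.13399; denominator sine = -0.97630.
Result = 0.1097·21.17·(+0.13399) / (0.3076·(-0.97630)) = -1.0364 rad/s; magnitude 1.0364 rad/s.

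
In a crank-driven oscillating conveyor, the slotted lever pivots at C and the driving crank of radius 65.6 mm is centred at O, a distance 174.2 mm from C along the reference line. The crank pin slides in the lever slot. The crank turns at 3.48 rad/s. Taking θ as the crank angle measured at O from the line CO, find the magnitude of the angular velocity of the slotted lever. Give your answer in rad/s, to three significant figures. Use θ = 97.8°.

ω = 3.48 rad/s
Crank pin A relative to C: A = (d + r cosθ, r sinθ); lever angle φ = atan2(r sinθ, d + r cosθ).
Differentiating tanφ: φ̇ = rω(d cosθ + r)/(d² + r² + 2dr cosθ).
d² + r² + 2dr cosθ = |CA|² = 0.0315472 m²;  d cosθ + r = +0.041958 m.
|ω_lever| = |0.0656·3.48·+0.041958| / 0.0315472 = 0.30363 rad/s.

0.304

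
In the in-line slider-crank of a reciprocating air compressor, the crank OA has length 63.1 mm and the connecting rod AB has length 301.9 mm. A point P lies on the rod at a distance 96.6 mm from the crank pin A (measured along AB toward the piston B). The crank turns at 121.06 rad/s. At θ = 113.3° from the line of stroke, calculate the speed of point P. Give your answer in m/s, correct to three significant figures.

ω = 121.1 rad/s.  Crank-pin speed |V_A| = rω = 7.6389 m/s, perpendicular to OA.
Rod angle: sinφ = −(r/L) sinθ ⇒ φ = -11.067°; ω_rod = −rω cosθ/√(L²−r²sin²θ) = +10.198 rad/s.
V_P = V_A + ω_rod × AP, with AP = 0.0966 m along the rod.
Components: V_Px = −rω sinθ − a·ω_rod·sinφ = -6.8268 m/s;  V_Py = rω cosθ + a·ω_rod·cosφ = -2.0547 m/s.
|V_P| = √(V_Px² + V_Py²) = 7.1293 m/s.

7.13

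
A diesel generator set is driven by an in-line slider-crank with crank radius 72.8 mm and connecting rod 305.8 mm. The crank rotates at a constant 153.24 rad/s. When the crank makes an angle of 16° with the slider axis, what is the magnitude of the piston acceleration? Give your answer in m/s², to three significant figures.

ω = 153.2 rad/s
x(θ) = r cosθ + √(L² − r² sin²θ); with ω constant, a = ω²·d²x/dθ².
d²x/dθ² = −r cosθ − r²(cos2θ)/√u − r⁴ sin²2θ/(4u^{3/2}),  u = L² − r² sin²θ = 0.093111 m².
Substituting r = 0.0728 m, L = 0.3058 m, θ = 16°: d²x/dθ² = -0.084779 m.
a = ω²·d²x/dθ² = (153.2)²·(-0.084779) = -1990.8 m/s²;  |a| = 1990.8 m/s².

1990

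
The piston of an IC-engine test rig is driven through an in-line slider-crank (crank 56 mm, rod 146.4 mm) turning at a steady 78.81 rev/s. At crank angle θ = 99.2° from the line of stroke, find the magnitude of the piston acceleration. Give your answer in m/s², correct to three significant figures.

ω = 2π·78.8 = 495.2 rad/s
x(θ) = r cosθ + √(L² − r² sin²θ); with ω constant, a = ω²·d²x/dθ².
d²x/dθ² = −r cosθ − r²(cos2θ)/√u − r⁴ sin²2θ/(4u^{3/2}),  u = L² − r² sin²θ = 0.0183771 m².
Substituting r = 0.056 m, L = 0.1464 m, θ = 99.2°: d²x/dθ² = +0.030806 m.
a = ω²·d²x/dθ² = (495.2)²·(+0.030806) = +7553.6 m/s²;  |a| = 7553.6 m/s².

7550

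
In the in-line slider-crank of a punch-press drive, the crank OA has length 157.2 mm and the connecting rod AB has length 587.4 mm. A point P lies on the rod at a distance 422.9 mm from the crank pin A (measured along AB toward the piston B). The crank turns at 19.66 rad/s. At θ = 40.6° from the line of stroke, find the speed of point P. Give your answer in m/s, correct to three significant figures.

2.40

ω = 19.66 rad/s.  Crank-pin speed |V_A| = rω = 3.0906 m/s, perpendicular to OA.
Rod angle: sinφ = −(r/L) sinθ ⇒ φ = -10.030°; ω_rod = −rω cosθ/√(L²−r²sin²θ) = -4.0568 rad/s.
V_P = V_A + ω_rod × AP, with AP = 0.4229 m along the rod.
Components: V_Px = −rω sinθ − a·ω_rod·sinφ = -2.31 m/s;  V_Py = rω cosθ + a·ω_rod·cosφ = +0.65715 m/s.
|V_P| = √(V_Px² + V_Py²) = 2.4017 m/s.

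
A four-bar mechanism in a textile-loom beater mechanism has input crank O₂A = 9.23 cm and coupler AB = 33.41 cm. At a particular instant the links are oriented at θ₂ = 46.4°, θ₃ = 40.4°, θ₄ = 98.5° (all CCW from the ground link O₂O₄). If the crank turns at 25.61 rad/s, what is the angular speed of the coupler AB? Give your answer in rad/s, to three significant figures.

ω₂ = 25.61 rad/s
Differentiating the loop-closure r₂e^{iθ₂}+r₃e^{iθ₃}=r₁+r₄e^{iθ₄} gives r₂ω₂e^{iθ₂}+r₃ω₃e^{iθ₃}=r₄ω₄e^{iθ₄}.
Eliminating the other unknown: ω₃ = r₂ω₂ sin(θ₄−θ₂) / [r₃ sin(θ₃−θ₄)].
Numerator sine = +0.78908; denominator sine = -0.84897.
Result = 0.0923·25.61·(+0.78908) / (0.3341·(-0.84897)) = -6.576 rad/s; magnitude 6.576 rad/s.

6.58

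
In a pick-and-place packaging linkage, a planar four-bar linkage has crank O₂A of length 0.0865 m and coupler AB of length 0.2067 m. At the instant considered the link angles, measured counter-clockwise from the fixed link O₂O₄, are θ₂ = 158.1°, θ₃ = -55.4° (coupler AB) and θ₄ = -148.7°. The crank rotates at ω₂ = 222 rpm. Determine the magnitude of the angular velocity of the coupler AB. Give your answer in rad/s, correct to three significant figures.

7.80

ω₂ = 23.25 rad/s (from 222 rpm).
Differentiating the loop-closure r₂e^{iθ₂}+r₃e^{iθ₃}=r₁+r₄e^{iθ₄} gives r₂ω₂e^{iθ₂}+r₃ω₃e^{iθ₃}=r₄ω₄e^{iθ₄}.
Eliminating the other unknown: ω₃ = r₂ω₂ sin(θ₄−θ₂) / [r₃ sin(θ₃−θ₄)].
Numerator sine = +0.80073; denominator sine = +0.99834.
Result = 0.0865·23.25·(+0.80073) / (0.2067·(+0.99834)) = +7.8031 rad/s; magnitude 7.8031 rad/s.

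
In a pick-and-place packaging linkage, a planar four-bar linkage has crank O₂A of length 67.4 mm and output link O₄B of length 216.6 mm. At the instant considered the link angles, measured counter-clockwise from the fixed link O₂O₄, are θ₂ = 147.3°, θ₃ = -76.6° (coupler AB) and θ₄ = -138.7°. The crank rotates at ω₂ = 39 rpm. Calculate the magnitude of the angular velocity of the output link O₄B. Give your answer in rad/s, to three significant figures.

0.997

ω₂ = 4.084 rad/s (from 39 rpm).
Differentiating the loop-closure r₂e^{iθ₂}+r₃e^{iθ₃}=r₁+r₄e^{iθ₄} gives r₂ω₂e^{iθ₂}+r₃ω₃e^{iθ₃}=r₄ω₄e^{iθ₄}.
Eliminating the other unknown: ω₄ = r₂ω₂ sin(θ₂−θ₃) / [r₄ sin(θ₄−θ₃)].
Numerator sine = -0.69340; denominator sine = -0.88377.
Result = 0.0674·4.084·(-0.69340) / (0.2166·(-0.88377)) = +0.99711 rad/s; magnitude 0.99711 rad/s.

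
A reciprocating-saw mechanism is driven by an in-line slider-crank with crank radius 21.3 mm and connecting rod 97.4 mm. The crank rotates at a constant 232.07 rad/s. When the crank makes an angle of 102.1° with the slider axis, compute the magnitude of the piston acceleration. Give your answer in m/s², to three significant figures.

ω = 232.1 rad/s
x(θ) = r cosθ + √(L² − r² sin²θ); with ω constant, a = ω²·d²x/dθ².
d²x/dθ² = −r cosθ − r²(cos2θ)/√u − r⁴ sin²2θ/(4u^{3/2}),  u = L² − r² sin²θ = 0.00905301 m².
Substituting r = 0.0213 m, L = 0.0974 m, θ = 102.1°: d²x/dθ² = +0.0088041 m.
a = ω²·d²x/dθ² = (232.1)²·(+0.0088041) = +474.16 m/s²;  |a| = 474.16 m/s².

474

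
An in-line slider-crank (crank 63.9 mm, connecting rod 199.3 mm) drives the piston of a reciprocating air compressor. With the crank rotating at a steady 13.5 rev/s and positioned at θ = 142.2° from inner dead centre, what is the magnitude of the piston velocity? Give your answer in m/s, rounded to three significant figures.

ω = 2π·13.5 = 84.82 rad/s
For an in-line slider-crank, x = r cosθ + √(L² − r² sin²θ), so v = −rω sinθ·[1 + r cosθ/√(L² − r² sin²θ)].
With r = 0.0639 m, L = 0.1993 m, θ = 142.2°: √(L² − r² sin²θ) = 0.19541 m.
v = −0.0639·84.82·0.61291·[1 + 0.0639·-0.79016/0.19541] = -2.4637 m/s.
|v| = 2.4637 m/s.

2.46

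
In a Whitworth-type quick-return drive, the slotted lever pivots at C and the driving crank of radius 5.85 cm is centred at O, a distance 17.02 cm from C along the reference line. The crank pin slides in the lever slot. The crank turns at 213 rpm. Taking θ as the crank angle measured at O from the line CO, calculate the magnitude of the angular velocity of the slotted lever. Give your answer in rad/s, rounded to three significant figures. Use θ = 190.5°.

11.1

ω = 22.31 rad/s (from 213 rpm).
Crank pin A relative to C: A = (d + r cosθ, r sinθ); lever angle φ = atan2(r sinθ, d + r cosθ).
Differentiating tanφ: φ̇ = rω(d cosθ + r)/(d² + r² + 2dr cosθ).
d² + r² + 2dr cosθ = |CA|² = 0.0128103 m²;  d cosθ + r = -0.10885 m.
|ω_lever| = |0.0585·22.31·-0.10885| / 0.0128103 = 11.087 rad/s.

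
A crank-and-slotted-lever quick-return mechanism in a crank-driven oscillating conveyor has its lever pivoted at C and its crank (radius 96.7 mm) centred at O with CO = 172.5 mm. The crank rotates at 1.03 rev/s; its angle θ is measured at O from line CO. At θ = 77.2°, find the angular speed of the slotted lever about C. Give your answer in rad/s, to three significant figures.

ω = 6.472 rad/s (from 1.03 rev/s).
Crank pin A relative to C: A = (d + r cosθ, r sinθ); lever angle φ = atan2(r sinθ, d + r cosθ).
Differentiating tanφ: φ̇ = rω(d cosθ + r)/(d² + r² + 2dr cosθ).
d² + r² + 2dr cosθ = |CA|² = 0.0464983 m²;  d cosθ + r = +0.13492 m.
|ω_lever| = |0.0967·6.472·+0.13492| / 0.0464983 = 1.8158 rad/s.

1.82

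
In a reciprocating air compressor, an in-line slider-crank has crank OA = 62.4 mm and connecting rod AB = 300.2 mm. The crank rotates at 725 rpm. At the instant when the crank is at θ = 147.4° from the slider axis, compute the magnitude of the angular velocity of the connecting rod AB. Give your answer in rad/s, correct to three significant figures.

ω = 75.92 rad/s (converted from 725 rpm).
The rod makes angle φ with the slider axis where L sinφ = r sinθ; differentiating, L cosφ·φ̇ = r ω cosθ.
L cosφ = √(L² − r² sin²θ) = 0.29831 m.
|ω_rod| = r ω |cosθ| / √(L² − r² sin²θ) = 0.0624·75.92·0.84245/0.29831 = 13.379 rad/s.

13.4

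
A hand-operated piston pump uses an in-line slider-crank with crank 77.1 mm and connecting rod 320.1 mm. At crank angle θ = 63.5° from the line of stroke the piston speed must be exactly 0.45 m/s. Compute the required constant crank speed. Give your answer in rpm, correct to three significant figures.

For an in-line slider-crank, |v_piston| = rω|sinθ|·[1 + r cosθ/√(L² − r² sin²θ)].
With r = 0.0771 m, L = 0.3201 m, θ = 63.5°: the bracketed kinematic factor |dx/dθ| = 0.076593 m.
ω = v/|dx/dθ| = 0.45/0.076593 = 5.8752 rad/s.
N = 60ω/(2π) = 56.104 rpm.

56.1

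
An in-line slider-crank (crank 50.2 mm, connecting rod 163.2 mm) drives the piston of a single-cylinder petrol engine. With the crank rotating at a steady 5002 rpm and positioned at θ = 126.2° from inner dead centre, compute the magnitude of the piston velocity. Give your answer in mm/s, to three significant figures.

ω = 2π·5002/60 = 523.8 rad/s
For an in-line slider-crank, x = r cosθ + √(L² − r² sin²θ), so v = −rω sinθ·[1 + r cosθ/√(L² − r² sin²θ)].
With r = 0.0502 m, L = 0.1632 m, θ = 126.2°: √(L² − r² sin²θ) = 0.15809 m.
v = −0.0502·523.8·0.80696·[1 + 0.0502·-0.59061/0.15809] = -17.24 m/s.
|v| = 17.24 m/s = 17240 mm/s.

17200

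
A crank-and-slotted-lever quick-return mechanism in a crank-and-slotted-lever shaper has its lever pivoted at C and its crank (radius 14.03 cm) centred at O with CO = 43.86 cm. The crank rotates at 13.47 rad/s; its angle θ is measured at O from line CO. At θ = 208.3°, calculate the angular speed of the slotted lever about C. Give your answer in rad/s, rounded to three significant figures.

ω = 13.47 rad/s
Crank pin A relative to C: A = (d + r cosθ, r sinθ); lever angle φ = atan2(r sinθ, d + r cosθ).
Differentiating tanφ: φ̇ = rω(d cosθ + r)/(d² + r² + 2dr cosθ).
d² + r² + 2dr cosθ = |CA|² = 0.103693 m²;  d cosθ + r = -0.24588 m.
|ω_lever| = |0.1403·13.47·-0.24588| / 0.103693 = 4.4812 rad/s.

4.48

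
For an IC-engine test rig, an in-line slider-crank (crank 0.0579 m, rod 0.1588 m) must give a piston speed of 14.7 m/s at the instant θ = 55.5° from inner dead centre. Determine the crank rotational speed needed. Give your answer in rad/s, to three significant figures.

253

For an in-line slider-crank, |v_piston| = rω|sinθ|·[1 + r cosθ/√(L² − r² sin²θ)].
With r = 0.0579 m, L = 0.1588 m, θ = 55.5°: the bracketed kinematic factor |dx/dθ| = 0.058049 m.
ω = v/|dx/dθ| = 14.7/0.058049 = 253.24 rad/s.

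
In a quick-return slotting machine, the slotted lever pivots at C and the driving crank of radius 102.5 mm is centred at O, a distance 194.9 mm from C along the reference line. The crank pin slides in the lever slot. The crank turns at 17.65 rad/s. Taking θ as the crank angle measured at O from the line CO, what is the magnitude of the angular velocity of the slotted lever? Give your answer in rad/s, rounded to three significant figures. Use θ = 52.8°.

5.49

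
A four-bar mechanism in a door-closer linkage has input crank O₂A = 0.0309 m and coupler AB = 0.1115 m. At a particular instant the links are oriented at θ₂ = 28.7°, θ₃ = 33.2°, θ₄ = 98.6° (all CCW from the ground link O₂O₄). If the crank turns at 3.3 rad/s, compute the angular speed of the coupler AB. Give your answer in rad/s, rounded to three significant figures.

ω₂ = 3.3 rad/s
Differentiating the loop-closure r₂e^{iθ₂}+r₃e^{iθ₃}=r₁+r₄e^{iθ₄} gives r₂ω₂e^{iθ₂}+r₃ω₃e^{iθ₃}=r₄ω₄e^{iθ₄}.
Eliminating the other unknown: ω₃ = r₂ω₂ sin(θ₄−θ₂) / [r₃ sin(θ₃−θ₄)].
Numerator sine = +0.93909; denominator sine = -0.90924.
Result = 0.0309·3.3·(+0.93909) / (0.1115·(-0.90924)) = -0.94456 rad/s; magnitude 0.94456 rad/s.

0.945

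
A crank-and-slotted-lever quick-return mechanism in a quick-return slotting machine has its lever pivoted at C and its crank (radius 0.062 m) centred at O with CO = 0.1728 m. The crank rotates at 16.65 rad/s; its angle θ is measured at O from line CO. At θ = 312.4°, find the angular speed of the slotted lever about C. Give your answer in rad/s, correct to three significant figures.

ω = 16.65 rad/s
Crank pin A relative to C: A = (d + r cosθ, r sinθ); lever angle φ = atan2(r sinθ, d + r cosθ).
Differentiating tanφ: φ̇ = rω(d cosθ + r)/(d² + r² + 2dr cosθ).
d² + r² + 2dr cosθ = |CA|² = 0.0481523 m²;  d cosθ + r = +0.17852 m.
|ω_lever| = |0.062·16.65·+0.17852| / 0.0481523 = 3.8271 rad/s.

3.83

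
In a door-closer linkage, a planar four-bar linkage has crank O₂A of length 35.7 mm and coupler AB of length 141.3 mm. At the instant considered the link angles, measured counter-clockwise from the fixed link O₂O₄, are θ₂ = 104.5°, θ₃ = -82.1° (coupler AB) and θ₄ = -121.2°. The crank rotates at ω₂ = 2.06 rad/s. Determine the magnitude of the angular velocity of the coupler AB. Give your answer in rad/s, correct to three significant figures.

0.591

ω₂ = 2.06 rad/s
Differentiating the loop-closure r₂e^{iθ₂}+r₃e^{iθ₃}=r₁+r₄e^{iθ₄} gives r₂ω₂e^{iθ₂}+r₃ω₃e^{iθ₃}=r₄ω₄e^{iθ₄}.
Eliminating the other unknown: ω₃ = r₂ω₂ sin(θ₄−θ₂) / [r₃ sin(θ₃−θ₄)].
Numerator sine = +0.71569; denominator sine = +0.63068.
Result = 0.0357·2.06·(+0.71569) / (0.1413·(+0.63068)) = +0.59063 rad/s; magnitude 0.59063 rad/s.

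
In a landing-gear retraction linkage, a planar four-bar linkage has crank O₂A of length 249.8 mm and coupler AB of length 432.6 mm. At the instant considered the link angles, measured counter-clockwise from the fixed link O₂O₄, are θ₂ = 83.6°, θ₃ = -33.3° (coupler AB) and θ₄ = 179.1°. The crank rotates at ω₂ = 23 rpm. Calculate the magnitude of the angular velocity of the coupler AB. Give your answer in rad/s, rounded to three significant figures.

ω₂ = 2.409 rad/s (from 23 rpm).
Differentiating the loop-closure r₂e^{iθ₂}+r₃e^{iθ₃}=r₁+r₄e^{iθ₄} gives r₂ω₂e^{iθ₂}+r₃ω₃e^{iθ₃}=r₄ω₄e^{iθ₄}.
Eliminating the other unknown: ω₃ = r₂ω₂ sin(θ₄−θ₂) / [r₃ sin(θ₃−θ₄)].
Numerator sine = +0.99540; denominator sine = +0.53583.
Result = 0.2498·2.409·(+0.99540) / (0.4326·(+0.53583)) = +2.5837 rad/s; magnitude 2.5837 rad/s.

2.58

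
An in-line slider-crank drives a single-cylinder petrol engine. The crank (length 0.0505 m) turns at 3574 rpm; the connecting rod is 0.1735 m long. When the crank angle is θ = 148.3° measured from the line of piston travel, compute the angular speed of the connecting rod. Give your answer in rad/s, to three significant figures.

ω = 374.3 rad/s (converted from 3574 rpm).
The rod makes angle φ with the slider axis where L sinφ = r sinθ; differentiating, L cosφ·φ̇ = r ω cosθ.
L cosφ = √(L² − r² sin²θ) = 0.17146 m.
|ω_rod| = r ω |cosθ| / √(L² − r² sin²θ) = 0.0505·374.3·0.85081/0.17146 = 93.788 rad/s.

93.8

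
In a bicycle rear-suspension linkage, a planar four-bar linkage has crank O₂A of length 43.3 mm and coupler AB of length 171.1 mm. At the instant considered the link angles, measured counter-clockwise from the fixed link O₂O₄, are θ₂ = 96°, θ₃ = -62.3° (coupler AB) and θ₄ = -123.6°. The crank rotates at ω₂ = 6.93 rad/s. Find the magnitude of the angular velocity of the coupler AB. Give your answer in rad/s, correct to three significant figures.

ω₂ = 6.93 rad/s
Differentiating the loop-closure r₂e^{iθ₂}+r₃e^{iθ₃}=r₁+r₄e^{iθ₄} gives r₂ω₂e^{iθ₂}+r₃ω₃e^{iθ₃}=r₄ω₄e^{iθ₄}.
Eliminating the other unknown: ω₃ = r₂ω₂ sin(θ₄−θ₂) / [r₃ sin(θ₃−θ₄)].
Numerator sine = +0.63742; denominator sine = +0.87715.
Result = 0.0433·6.93·(+0.63742) / (0.1711·(+0.87715)) = +1.2745 rad/s; magnitude 1.2745 rad/s.

1.27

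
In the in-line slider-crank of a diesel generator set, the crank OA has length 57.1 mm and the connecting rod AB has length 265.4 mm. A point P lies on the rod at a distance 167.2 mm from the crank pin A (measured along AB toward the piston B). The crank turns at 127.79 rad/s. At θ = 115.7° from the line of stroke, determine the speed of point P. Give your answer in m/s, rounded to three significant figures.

6.29

ω = 127.8 rad/s.  Crank-pin speed |V_A| = rω = 7.2968 m/s, perpendicular to OA.
Rod angle: sinφ = −(r/L) sinθ ⇒ φ = -11.178°; ω_rod = −rω cosθ/√(L²−r²sin²θ) = +12.153 rad/s.
V_P = V_A + ω_rod × AP, with AP = 0.1672 m along the rod.
Components: V_Px = −rω sinθ − a·ω_rod·sinφ = -6.181 m/s;  V_Py = rω cosθ + a·ω_rod·cosφ = -1.1708 m/s.
|V_P| = √(V_Px² + V_Py²) = 6.291 m/s.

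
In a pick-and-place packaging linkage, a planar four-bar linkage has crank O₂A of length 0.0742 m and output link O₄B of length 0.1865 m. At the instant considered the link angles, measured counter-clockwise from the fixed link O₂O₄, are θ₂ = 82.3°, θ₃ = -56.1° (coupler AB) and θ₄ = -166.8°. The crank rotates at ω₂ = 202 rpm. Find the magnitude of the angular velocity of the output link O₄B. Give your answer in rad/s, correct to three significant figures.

5.97

ω₂ = 21.15 rad/s (from 202 rpm).
Differentiating the loop-closure r₂e^{iθ₂}+r₃e^{iθ₃}=r₁+r₄e^{iθ₄} gives r₂ω₂e^{iθ₂}+r₃ω₃e^{iθ₃}=r₄ω₄e^{iθ₄}.
Eliminating the other unknown: ω₄ = r₂ω₂ sin(θ₂−θ₃) / [r₄ sin(θ₄−θ₃)].
Numerator sine = +0.66393; denominator sine = -0.93544.
Result = 0.0742·21.15·(+0.66393) / (0.1865·(-0.93544)) = -5.9732 rad/s; magnitude 5.9732 rad/s.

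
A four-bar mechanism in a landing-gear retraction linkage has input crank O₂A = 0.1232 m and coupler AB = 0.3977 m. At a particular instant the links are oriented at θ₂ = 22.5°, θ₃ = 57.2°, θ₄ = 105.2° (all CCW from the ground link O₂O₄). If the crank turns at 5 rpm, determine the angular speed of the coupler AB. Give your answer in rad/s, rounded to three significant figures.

0.216

ω₂ = 0.5236 rad/s (from 5 rpm).
Differentiating the loop-closure r₂e^{iθ₂}+r₃e^{iθ₃}=r₁+r₄e^{iθ₄} gives r₂ω₂e^{iθ₂}+r₃ω₃e^{iθ₃}=r₄ω₄e^{iθ₄}.
Eliminating the other unknown: ω₃ = r₂ω₂ sin(θ₄−θ₂) / [r₃ sin(θ₃−θ₄)].
Numerator sine = +0.99189; denominator sine = -0.74314.
Result = 0.1232·0.5236·(+0.99189) / (0.3977·(-0.74314)) = -0.21649 rad/s; magnitude 0.21649 rad/s.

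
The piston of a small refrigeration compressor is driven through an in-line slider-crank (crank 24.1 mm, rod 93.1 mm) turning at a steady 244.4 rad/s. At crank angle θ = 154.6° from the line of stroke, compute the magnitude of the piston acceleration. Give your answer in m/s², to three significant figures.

1060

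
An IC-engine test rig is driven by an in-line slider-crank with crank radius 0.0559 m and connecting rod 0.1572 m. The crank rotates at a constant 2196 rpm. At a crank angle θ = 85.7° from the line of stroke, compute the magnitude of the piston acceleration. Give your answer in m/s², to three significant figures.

ω = 2π·2196/60 = 230 rad/s
x(θ) = r cosθ + √(L² − r² sin²θ); with ω constant, a = ω²·d²x/dθ².
d²x/dθ² = −r cosθ − r²(cos2θ)/√u − r⁴ sin²2θ/(4u^{3/2}),  u = L² − r² sin²θ = 0.0216046 m².
Substituting r = 0.0559 m, L = 0.1572 m, θ = 85.7°: d²x/dθ² = +0.016812 m.
a = ω²·d²x/dθ² = (230)²·(+0.016812) = +889.07 m/s²;  |a| = 889.07 m/s².

889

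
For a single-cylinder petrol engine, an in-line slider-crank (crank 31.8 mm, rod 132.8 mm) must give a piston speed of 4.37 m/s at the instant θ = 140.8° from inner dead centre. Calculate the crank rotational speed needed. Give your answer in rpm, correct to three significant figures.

For an in-line slider-crank, |v_piston| = rω|sinθ|·[1 + r cosθ/√(L² − r² sin²θ)].
With r = 0.0318 m, L = 0.1328 m, θ = 140.8°: the bracketed kinematic factor |dx/dθ| = 0.016325 m.
ω = v/|dx/dθ| = 4.37/0.016325 = 267.68 rad/s.
N = 60ω/(2π) = 2556.2 rpm.

2560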